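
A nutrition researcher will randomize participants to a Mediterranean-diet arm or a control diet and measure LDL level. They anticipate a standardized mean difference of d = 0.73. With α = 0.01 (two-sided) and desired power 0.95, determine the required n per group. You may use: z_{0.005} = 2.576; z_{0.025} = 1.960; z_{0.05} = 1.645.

n = 67 per group

For two independent groups with equal n: n = 2·((z_{α/2} + z_β) / d)².
z_{α/2} + z_β = 2.576 + 1.645 = 4.221.
n = 2 × (4.221 / 0.73)² = 2 × 5.782² = 2 × 33.43 = 66.9.
Round up to the next whole participant.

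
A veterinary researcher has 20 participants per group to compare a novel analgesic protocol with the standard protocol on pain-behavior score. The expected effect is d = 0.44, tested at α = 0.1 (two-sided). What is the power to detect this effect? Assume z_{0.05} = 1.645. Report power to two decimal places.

power ≈ 0.40

For two equal groups, power = Φ(d·√(n/2) − z_{α/2}).
d·√(n/2) = 0.44 × √(20/2) = 0.44 × 3.162 = 1.391.
z_β = 1.391 − 1.645 = -0.254.
Power = Φ(-0.254) = 0.400.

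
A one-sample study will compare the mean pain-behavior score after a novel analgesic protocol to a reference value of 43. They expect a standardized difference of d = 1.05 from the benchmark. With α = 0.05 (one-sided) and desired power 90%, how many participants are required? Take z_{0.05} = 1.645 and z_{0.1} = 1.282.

For a one-sample test: n = ((z_{α} + z_β) / d)².
z_{α} + z_β = 1.645 + 1.282 = 2.927.
n = (2.927 / 1.05)² = 2.788² = 7.77.
Round up.

n = 8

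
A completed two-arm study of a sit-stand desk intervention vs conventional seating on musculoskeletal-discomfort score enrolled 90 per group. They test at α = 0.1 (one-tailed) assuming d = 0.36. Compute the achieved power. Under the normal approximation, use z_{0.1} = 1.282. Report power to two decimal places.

For two equal groups, power = Φ(d·√(n/2) − z_{α}).
d·√(n/2) = 0.36 × √(90/2) = 0.36 × 6.708 = 2.415.
z_β = 2.415 − 1.282 = 1.133.
Power = Φ(1.133) = 0.871.

power ≈ 0.87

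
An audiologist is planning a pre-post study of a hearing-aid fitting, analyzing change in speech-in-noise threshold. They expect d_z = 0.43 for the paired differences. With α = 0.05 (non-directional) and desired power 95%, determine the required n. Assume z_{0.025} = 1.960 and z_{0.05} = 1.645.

n = 71 pairs

For a paired (one-sample on differences) test: n = ((z_{α/2} + z_β) / d)².
z_{α/2} + z_β = 1.960 + 1.645 = 3.605.
n = (3.605 / 0.43)² = 8.384² = 70.29.
Round up.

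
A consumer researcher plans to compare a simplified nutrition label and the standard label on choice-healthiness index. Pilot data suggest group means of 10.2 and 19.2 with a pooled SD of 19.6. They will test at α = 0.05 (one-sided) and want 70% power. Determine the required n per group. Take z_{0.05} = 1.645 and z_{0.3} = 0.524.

Cohen's d = |M₁ − M₂| / SD_pooled = |10.2 − 19.2| / 19.6 = 9.0 / 19.6 = 0.459.
For two independent groups with equal n: n = 2·((z_{α} + z_β) / d)².
z_{α} + z_β = 1.645 + 0.524 = 2.169.
n = 2 × (2.169 / 0.459)² = 2 × 4.725² = 2 × 22.33 = 44.7.
Round up to the next whole participant.

n = 45 per group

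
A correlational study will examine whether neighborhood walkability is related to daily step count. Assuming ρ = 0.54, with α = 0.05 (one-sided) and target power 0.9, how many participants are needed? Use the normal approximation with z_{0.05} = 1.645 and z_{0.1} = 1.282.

n = 27

Fisher's z: C = ½·ln((1+r)/(1−r)) = ½·ln(3.3478) = 0.6042.
n = ((z_{α} + z_β)/C)² + 3.
(1.645 + 1.282) / 0.6042 = 2.927 / 0.6042 = 4.844.
n = 4.844² + 3 = 23.47 + 3 = 26.5.
Round up.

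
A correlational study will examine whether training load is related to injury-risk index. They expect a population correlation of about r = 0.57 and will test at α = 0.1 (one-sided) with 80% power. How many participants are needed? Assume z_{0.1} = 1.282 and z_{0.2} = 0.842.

Fisher's z: C = ½·ln((1+r)/(1−r)) = ½·ln(3.6512) = 0.6475.
n = ((z_{α} + z_β)/C)² + 3.
(1.282 + 0.842) / 0.6475 = 2.124 / 0.6475 = 3.280.
n = 3.280² + 3 = 10.76 + 3 = 13.8.
Round up.

n = 14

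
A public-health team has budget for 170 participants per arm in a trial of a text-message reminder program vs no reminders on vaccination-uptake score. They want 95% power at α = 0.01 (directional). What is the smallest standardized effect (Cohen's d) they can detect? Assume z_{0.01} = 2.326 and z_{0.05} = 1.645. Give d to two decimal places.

d_min ≈ 0.43

For two independent groups of n = 170 each: d_min = (z_{α} + z_β)·√(2/n).
z-sum = 2.326 + 1.645 = 3.971.
d_min = 3.971 × √(2/170) = 3.971 × 0.1085 = 0.431.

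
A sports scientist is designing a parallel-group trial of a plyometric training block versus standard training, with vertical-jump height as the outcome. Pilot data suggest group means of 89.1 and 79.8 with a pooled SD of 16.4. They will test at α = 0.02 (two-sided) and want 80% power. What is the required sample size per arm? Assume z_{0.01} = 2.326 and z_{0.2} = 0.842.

Cohen's d = |M₁ − M₂| / SD_pooled = |89.1 − 79.8| / 16.4 = 9.3 / 16.4 = 0.567.
For two independent groups with equal n: n = 2·((z_{α/2} + z_β) / d)².
z_{α/2} + z_β = 2.326 + 0.842 = 3.168.
n = 2 × (3.168 / 0.567)² = 2 × 5.587² = 2 × 31.22 = 62.4.
Round up to the next whole participant.

n = 63 per group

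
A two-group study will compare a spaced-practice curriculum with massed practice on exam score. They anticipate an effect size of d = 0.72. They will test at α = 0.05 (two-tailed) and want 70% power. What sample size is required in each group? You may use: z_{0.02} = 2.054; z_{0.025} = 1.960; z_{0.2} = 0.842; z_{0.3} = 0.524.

For two independent groups with equal n: n = 2·((z_{α/2} + z_β) / d)².
z_{α/2} + z_β = 1.960 + 0.524 = 2.484.
n = 2 × (2.484 / 0.72)² = 2 × 3.450² = 2 × 11.90 = 23.8.
Round up to the next whole participant.

n = 24 per group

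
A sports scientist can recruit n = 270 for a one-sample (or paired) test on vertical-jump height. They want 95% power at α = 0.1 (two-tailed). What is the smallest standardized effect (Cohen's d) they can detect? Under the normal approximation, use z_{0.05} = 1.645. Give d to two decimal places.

d_min ≈ 0.20

For a single sample (or paired design) of n = 270: d_min = (z_{α/2} + z_β)/√n.
z-sum = 1.645 + 1.645 = 3.290.
d_min = 3.290 / √270 = 3.290 / 16.432 = 0.200.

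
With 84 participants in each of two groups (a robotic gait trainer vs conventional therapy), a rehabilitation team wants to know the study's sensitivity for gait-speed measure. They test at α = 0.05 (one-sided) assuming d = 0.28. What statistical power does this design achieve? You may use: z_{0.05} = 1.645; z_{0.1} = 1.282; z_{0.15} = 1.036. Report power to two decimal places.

power ≈ 0.57

For two equal groups, power = Φ(d·√(n/2) − z_{α}).
d·√(n/2) = 0.28 × √(84/2) = 0.28 × 6.481 = 1.815.
z_β = 1.815 − 1.645 = 0.170.
Power = Φ(0.170) = 0.567.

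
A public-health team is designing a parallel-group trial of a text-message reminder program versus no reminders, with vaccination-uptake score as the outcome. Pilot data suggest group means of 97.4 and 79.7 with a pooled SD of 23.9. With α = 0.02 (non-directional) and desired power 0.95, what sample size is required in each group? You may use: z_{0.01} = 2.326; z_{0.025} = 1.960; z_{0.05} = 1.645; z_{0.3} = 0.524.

Cohen's d = |M₁ − M₂| / SD_pooled = |97.4 − 79.7| / 23.9 = 17.7 / 23.9 = 0.741.
For two independent groups with equal n: n = 2·((z_{α/2} + z_β) / d)².
z_{α/2} + z_β = 2.326 + 1.645 = 3.971.
n = 2 × (3.971 / 0.741)² = 2 × 5.359² = 2 × 28.72 = 57.4.
Round up to the next whole participant.

n = 58 per group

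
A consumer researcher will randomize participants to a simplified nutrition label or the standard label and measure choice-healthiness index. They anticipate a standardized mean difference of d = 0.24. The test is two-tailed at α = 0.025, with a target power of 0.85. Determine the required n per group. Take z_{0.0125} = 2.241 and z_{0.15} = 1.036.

For two independent groups with equal n: n = 2·((z_{α/2} + z_β) / d)².
z_{α/2} + z_β = 2.241 + 1.036 = 3.277.
n = 2 × (3.277 / 0.24)² = 2 × 13.654² = 2 × 186.44 = 372.9.
Round up to the next whole participant.

n = 373 per group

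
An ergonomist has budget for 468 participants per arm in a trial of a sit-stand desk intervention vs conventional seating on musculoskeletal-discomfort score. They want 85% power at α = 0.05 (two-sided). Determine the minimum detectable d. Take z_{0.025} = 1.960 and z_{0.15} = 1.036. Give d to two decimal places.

For two independent groups of n = 468 each: d_min = (z_{α/2} + z_β)·√(2/n).
z-sum = 1.960 + 1.036 = 2.996.
d_min = 2.996 × √(2/468) = 2.996 × 0.0654 = 0.196.

d_min ≈ 0.20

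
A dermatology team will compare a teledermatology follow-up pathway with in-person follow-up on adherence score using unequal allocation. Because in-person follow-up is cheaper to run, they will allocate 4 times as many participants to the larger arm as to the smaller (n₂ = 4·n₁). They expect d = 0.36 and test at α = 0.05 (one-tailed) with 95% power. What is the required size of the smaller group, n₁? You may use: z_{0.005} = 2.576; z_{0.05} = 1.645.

With allocation ratio k = n₂/n₁ = 4, Var(x̄₁−x̄₂) = σ²(1/n₁ + 1/(k·n₁)) = σ²·(k+1)/(k·n₁).
So n₁ = (1 + 1/k)·((z_{α} + z_β)/d)² = 1.250 × (3.290/0.36)².
n₁ = 1.250 × 83.52 = 104.4.
Round up: n₁ = 105, giving n₂ = 4 × 105 = 420.

n₁ = 105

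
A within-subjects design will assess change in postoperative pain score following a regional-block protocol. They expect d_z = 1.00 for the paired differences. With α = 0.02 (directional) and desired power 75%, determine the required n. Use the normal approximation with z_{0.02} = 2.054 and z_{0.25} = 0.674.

n = 8 pairs

For a paired (one-sample on differences) test: n = ((z_{α} + z_β) / d)².
z_{α} + z_β = 2.054 + 0.674 = 2.728.
n = (2.728 / 1.00)² = 2.728² = 7.44.
Round up.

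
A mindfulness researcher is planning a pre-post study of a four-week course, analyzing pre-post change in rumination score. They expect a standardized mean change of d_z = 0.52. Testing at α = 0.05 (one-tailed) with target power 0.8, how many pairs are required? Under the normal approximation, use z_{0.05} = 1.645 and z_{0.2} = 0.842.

For a paired (one-sample on differences) test: n = ((z_{α} + z_β) / d)².
z_{α} + z_β = 1.645 + 0.842 = 2.487.
n = (2.487 / 0.52)² = 4.783² = 22.87.
Round up.

n = 23 pairs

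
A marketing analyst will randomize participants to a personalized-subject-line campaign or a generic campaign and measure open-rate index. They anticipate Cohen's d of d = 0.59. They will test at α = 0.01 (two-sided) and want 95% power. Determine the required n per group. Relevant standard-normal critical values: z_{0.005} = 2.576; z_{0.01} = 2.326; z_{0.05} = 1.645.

For two independent groups with equal n: n = 2·((z_{α/2} + z_β) / d)².
z_{α/2} + z_β = 2.576 + 1.645 = 4.221.
n = 2 × (4.221 / 0.59)² = 2 × 7.154² = 2 × 51.18 = 102.4.
Round up to the next whole participant.

n = 103 per group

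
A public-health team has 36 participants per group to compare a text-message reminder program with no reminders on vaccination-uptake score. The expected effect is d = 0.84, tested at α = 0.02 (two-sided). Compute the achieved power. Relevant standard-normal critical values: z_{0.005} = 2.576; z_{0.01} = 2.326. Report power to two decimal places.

For two equal groups, power = Φ(d·√(n/2) − z_{α/2}).
d·√(n/2) = 0.84 × √(36/2) = 0.84 × 4.243 = 3.564.
z_β = 3.564 − 2.326 = 1.238.
Power = Φ(1.238) = 0.892.

power ≈ 0.89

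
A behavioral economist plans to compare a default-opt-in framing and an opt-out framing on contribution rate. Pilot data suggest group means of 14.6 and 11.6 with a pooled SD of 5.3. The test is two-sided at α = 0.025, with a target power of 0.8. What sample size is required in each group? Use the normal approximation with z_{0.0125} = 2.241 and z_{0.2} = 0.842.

Cohen's d = |M₁ − M₂| / SD_pooled = |14.6 − 11.6| / 5.3 = 3.0 / 5.3 = 0.566.
For two independent groups with equal n: n = 2·((z_{α/2} + z_β) / d)².
z_{α/2} + z_β = 2.241 + 0.842 = 3.083.
n = 2 × (3.083 / 0.566)² = 2 × 5.447² = 2 × 29.67 = 59.3.
Round up to the next whole participant.

n = 60 per group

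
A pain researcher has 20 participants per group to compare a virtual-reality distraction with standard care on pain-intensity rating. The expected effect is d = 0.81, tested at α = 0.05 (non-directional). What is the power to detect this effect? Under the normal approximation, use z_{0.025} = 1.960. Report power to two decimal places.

For two equal groups, power = Φ(d·√(n/2) − z_{α/2}).
d·√(n/2) = 0.81 × √(20/2) = 0.81 × 3.162 = 2.561.
z_β = 2.561 − 1.960 = 0.601.
Power = Φ(0.601) = 0.726.

power ≈ 0.73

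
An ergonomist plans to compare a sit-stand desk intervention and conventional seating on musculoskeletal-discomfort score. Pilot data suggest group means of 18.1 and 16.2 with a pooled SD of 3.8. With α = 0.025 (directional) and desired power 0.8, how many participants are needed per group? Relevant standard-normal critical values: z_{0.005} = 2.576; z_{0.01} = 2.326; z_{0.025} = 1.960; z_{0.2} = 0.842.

n = 63 per group

Cohen's d = |M₁ − M₂| / SD_pooled = |18.1 − 16.2| / 3.8 = 1.9 / 3.8 = 0.500.
For two independent groups with equal n: n = 2·((z_{α} + z_β) / d)².
z_{α} + z_β = 1.960 + 0.842 = 2.802.
n = 2 × (2.802 / 0.500)² = 2 × 5.604² = 2 × 31.40 = 62.8.
Round up to the next whole participant.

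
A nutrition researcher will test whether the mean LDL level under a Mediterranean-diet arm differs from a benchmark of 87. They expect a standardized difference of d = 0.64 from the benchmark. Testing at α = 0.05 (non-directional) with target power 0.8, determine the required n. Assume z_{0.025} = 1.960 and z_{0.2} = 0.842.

For a one-sample test: n = ((z_{α/2} + z_β) / d)².
z_{α/2} + z_β = 1.960 + 0.842 = 2.802.
n = (2.802 / 0.64)² = 4.378² = 19.17.
Round up.

n = 20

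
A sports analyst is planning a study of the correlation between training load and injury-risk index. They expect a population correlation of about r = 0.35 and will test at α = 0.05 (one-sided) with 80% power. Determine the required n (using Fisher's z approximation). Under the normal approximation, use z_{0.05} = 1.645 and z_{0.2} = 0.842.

n = 50

Fisher's z: C = ½·ln((1+r)/(1−r)) = ½·ln(2.0769) = 0.3654.
n = ((z_{α} + z_β)/C)² + 3.
(1.645 + 0.842) / 0.3654 = 2.487 / 0.3654 = 6.806.
n = 6.806² + 3 = 46.32 + 3 = 49.3.
Round up.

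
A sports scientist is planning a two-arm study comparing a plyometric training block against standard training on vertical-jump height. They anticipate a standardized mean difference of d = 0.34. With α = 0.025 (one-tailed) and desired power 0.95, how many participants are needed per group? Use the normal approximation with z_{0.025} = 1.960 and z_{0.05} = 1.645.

For two independent groups with equal n: n = 2·((z_{α} + z_β) / d)².
z_{α} + z_β = 1.960 + 1.645 = 3.605.
n = 2 × (3.605 / 0.34)² = 2 × 10.603² = 2 × 112.42 = 224.8.
Round up to the next whole participant.

n = 225 per group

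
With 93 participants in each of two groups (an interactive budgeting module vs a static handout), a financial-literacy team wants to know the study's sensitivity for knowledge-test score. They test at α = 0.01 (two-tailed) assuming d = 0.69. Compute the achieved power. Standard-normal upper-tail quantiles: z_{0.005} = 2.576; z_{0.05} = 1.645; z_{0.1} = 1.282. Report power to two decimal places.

For two equal groups, power = Φ(d·√(n/2) − z_{α/2}).
d·√(n/2) = 0.69 × √(93/2) = 0.69 × 6.819 = 4.705.
z_β = 4.705 − 2.576 = 2.129.
Power = Φ(2.129) = 0.983.

power ≈ 0.98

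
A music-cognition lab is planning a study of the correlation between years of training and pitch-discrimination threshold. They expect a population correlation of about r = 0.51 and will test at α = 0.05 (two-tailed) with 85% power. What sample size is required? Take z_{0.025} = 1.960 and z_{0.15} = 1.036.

Fisher's z: C = ½·ln((1+r)/(1−r)) = ½·ln(3.0816) = 0.5627.
n = ((z_{α/2} + z_β)/C)² + 3.
(1.960 + 1.036) / 0.5627 = 2.996 / 0.5627 = 5.324.
n = 5.324² + 3 = 28.35 + 3 = 31.3.
Round up.

n = 32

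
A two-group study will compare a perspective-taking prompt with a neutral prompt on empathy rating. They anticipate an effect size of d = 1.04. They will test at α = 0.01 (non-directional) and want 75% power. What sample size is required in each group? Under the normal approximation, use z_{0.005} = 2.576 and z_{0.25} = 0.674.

n = 20 per group

For two independent groups with equal n: n = 2·((z_{α/2} + z_β) / d)².
z_{α/2} + z_β = 2.576 + 0.674 = 3.250.
n = 2 × (3.250 / 1.04)² = 2 × 3.125² = 2 × 9.77 = 19.5.
Round up to the next whole participant.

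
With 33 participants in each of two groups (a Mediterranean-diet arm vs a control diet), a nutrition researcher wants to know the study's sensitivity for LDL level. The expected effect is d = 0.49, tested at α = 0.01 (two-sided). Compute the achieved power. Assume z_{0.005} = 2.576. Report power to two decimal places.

For two equal groups, power = Φ(d·√(n/2) − z_{α/2}).
d·√(n/2) = 0.49 × √(33/2) = 0.49 × 4.062 = 1.990.
z_β = 1.990 − 2.576 = -0.586.
Power = Φ(-0.586) = 0.279.

power ≈ 0.28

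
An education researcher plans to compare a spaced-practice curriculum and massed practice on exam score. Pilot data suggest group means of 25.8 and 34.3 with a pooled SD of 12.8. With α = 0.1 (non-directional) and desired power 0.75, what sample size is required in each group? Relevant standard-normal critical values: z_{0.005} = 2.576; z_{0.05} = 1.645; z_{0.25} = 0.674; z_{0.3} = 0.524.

Cohen's d = |M₁ − M₂| / SD_pooled = |25.8 − 34.3| / 12.8 = 8.5 / 12.8 = 0.664.
For two independent groups with equal n: n = 2·((z_{α/2} + z_β) / d)².
z_{α/2} + z_β = 1.645 + 0.674 = 2.319.
n = 2 × (2.319 / 0.664)² = 2 × 3.492² = 2 × 12.20 = 24.4.
Round up to the next whole participant.

n = 25 per group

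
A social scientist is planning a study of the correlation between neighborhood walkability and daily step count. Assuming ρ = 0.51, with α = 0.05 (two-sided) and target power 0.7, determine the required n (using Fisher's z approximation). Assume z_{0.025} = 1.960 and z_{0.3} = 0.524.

n = 23

Fisher's z: C = ½·ln((1+r)/(1−r)) = ½·ln(3.0816) = 0.5627.
n = ((z_{α/2} + z_β)/C)² + 3.
(1.960 + 0.524) / 0.5627 = 2.484 / 0.5627 = 4.414.
n = 4.414² + 3 = 19.49 + 3 = 22.5.
Round up.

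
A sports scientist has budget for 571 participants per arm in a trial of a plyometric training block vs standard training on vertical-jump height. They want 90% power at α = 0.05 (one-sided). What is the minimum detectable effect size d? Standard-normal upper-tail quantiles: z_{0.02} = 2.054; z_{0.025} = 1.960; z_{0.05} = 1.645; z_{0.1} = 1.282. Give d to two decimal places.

For two independent groups of n = 571 each: d_min = (z_{α} + z_β)·√(2/n).
z-sum = 1.645 + 1.282 = 2.927.
d_min = 2.927 × √(2/571) = 2.927 × 0.0592 = 0.173.

d_min ≈ 0.17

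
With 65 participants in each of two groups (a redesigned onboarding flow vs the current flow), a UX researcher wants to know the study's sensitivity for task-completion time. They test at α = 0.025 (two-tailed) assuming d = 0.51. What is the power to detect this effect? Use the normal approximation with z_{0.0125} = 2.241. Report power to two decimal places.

power ≈ 0.75

For two equal groups, power = Φ(d·√(n/2) − z_{α/2}).
d·√(n/2) = 0.51 × √(65/2) = 0.51 × 5.701 = 2.907.
z_β = 2.907 − 2.241 = 0.666.
Power = Φ(0.666) = 0.747.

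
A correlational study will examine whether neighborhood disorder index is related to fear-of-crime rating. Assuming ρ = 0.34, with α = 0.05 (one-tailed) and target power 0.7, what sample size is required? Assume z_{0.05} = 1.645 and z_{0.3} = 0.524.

Fisher's z: C = ½·ln((1+r)/(1−r)) = ½·ln(2.0303) = 0.3541.
n = ((z_{α} + z_β)/C)² + 3.
(1.645 + 0.524) / 0.3541 = 2.169 / 0.3541 = 6.125.
n = 6.125² + 3 = 37.52 + 3 = 40.5.
Round up.

n = 41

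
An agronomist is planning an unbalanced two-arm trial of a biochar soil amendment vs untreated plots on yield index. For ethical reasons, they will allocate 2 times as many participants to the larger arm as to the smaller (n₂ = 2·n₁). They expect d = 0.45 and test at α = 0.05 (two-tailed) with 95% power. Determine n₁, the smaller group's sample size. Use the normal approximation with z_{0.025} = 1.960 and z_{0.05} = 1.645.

With allocation ratio k = n₂/n₁ = 2, Var(x̄₁−x̄₂) = σ²(1/n₁ + 1/(k·n₁)) = σ²·(k+1)/(k·n₁).
So n₁ = (1 + 1/k)·((z_{α/2} + z_β)/d)² = 1.500 × (3.605/0.45)².
n₁ = 1.500 × 64.18 = 96.3.
Round up: n₁ = 97, giving n₂ = 2 × 97 = 194.

n₁ = 97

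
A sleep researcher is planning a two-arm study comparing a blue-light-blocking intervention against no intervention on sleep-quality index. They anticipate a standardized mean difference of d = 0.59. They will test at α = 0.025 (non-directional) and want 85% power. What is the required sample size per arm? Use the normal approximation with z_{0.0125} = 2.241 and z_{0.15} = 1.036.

n = 62 per group

For two independent groups with equal n: n = 2·((z_{α/2} + z_β) / d)².
z_{α/2} + z_β = 2.241 + 1.036 = 3.277.
n = 2 × (3.277 / 0.59)² = 2 × 5.554² = 2 × 30.85 = 61.7.
Round up to the next whole participant.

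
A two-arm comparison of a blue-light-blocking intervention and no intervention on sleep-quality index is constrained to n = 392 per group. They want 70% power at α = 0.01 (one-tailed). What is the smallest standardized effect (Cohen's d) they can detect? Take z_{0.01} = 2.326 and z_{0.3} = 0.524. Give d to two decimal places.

d_min ≈ 0.20

For two independent groups of n = 392 each: d_min = (z_{α} + z_β)·√(2/n).
z-sum = 2.326 + 0.524 = 2.850.
d_min = 2.850 × √(2/392) = 2.850 × 0.0714 = 0.204.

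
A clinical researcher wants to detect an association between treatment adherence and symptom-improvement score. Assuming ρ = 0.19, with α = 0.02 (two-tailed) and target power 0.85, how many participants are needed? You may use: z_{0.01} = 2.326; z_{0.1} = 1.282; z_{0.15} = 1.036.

Fisher's z: C = ½·ln((1+r)/(1−r)) = ½·ln(1.4691) = 0.1923.
n = ((z_{α/2} + z_β)/C)² + 3.
(2.326 + 1.036) / 0.1923 = 3.362 / 0.1923 = 17.483.
n = 17.483² + 3 = 305.66 + 3 = 308.7.
Round up.

n = 309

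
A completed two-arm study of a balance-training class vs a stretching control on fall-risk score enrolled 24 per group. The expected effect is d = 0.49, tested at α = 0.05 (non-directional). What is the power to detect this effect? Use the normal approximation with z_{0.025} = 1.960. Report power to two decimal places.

For two equal groups, power = Φ(d·√(n/2) − z_{α/2}).
d·√(n/2) = 0.49 × √(24/2) = 0.49 × 3.464 = 1.697.
z_β = 1.697 − 1.960 = -0.263.
Power = Φ(-0.263) = 0.396.

power ≈ 0.40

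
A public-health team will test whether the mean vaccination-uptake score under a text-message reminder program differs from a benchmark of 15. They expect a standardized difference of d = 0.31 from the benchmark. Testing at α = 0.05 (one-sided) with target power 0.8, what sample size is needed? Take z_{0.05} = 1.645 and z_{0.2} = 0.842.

n = 65

For a one-sample test: n = ((z_{α} + z_β) / d)².
z_{α} + z_β = 1.645 + 0.842 = 2.487.
n = (2.487 / 0.31)² = 8.023² = 64.36.
Round up.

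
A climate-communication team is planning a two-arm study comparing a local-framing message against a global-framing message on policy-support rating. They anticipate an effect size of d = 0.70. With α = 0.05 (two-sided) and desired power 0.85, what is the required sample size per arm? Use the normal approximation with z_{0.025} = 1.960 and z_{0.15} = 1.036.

For two independent groups with equal n: n = 2·((z_{α/2} + z_β) / d)².
z_{α/2} + z_β = 1.960 + 1.036 = 2.996.
n = 2 × (2.996 / 0.70)² = 2 × 4.280² = 2 × 18.32 = 36.6.
Round up to the next whole participant.

n = 37 per group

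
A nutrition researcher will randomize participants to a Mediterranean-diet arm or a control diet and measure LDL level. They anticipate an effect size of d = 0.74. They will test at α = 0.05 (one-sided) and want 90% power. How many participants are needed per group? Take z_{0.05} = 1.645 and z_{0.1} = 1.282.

For two independent groups with equal n: n = 2·((z_{α} + z_β) / d)².
z_{α} + z_β = 1.645 + 1.282 = 2.927.
n = 2 × (2.927 / 0.74)² = 2 × 3.955² = 2 × 15.65 = 31.3.
Round up to the next whole participant.

n = 32 per group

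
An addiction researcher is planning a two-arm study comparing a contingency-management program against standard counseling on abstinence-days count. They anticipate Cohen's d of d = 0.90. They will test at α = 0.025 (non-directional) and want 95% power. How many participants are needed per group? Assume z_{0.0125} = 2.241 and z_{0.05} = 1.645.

n = 38 per group

For two independent groups with equal n: n = 2·((z_{α/2} + z_β) / d)².
z_{α/2} + z_β = 2.241 + 1.645 = 3.886.
n = 2 × (3.886 / 0.90)² = 2 × 4.318² = 2 × 18.64 = 37.3.
Round up to the next whole participant.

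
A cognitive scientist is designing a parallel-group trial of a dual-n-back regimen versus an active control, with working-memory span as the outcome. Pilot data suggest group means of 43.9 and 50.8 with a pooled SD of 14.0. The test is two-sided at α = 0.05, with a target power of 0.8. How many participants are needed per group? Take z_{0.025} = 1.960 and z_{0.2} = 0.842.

Cohen's d = |M₁ − M₂| / SD_pooled = |43.9 − 50.8| / 14.0 = 6.9 / 14.0 = 0.493.
For two independent groups with equal n: n = 2·((z_{α/2} + z_β) / d)².
z_{α/2} + z_β = 1.960 + 0.842 = 2.802.
n = 2 × (2.802 / 0.493)² = 2 × 5.684² = 2 × 32.30 = 64.6.
Round up to the next whole participant.

n = 65 per group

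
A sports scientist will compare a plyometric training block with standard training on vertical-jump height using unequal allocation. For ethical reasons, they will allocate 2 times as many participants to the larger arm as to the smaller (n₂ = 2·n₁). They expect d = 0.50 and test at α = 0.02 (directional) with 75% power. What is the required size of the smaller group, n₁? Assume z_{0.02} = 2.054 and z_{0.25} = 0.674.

With allocation ratio k = n₂/n₁ = 2, Var(x̄₁−x̄₂) = σ²(1/n₁ + 1/(k·n₁)) = σ²·(k+1)/(k·n₁).
So n₁ = (1 + 1/k)·((z_{α} + z_β)/d)² = 1.500 × (2.728/0.50)².
n₁ = 1.500 × 29.77 = 44.7.
Round up: n₁ = 45, giving n₂ = 2 × 45 = 90.

n₁ = 45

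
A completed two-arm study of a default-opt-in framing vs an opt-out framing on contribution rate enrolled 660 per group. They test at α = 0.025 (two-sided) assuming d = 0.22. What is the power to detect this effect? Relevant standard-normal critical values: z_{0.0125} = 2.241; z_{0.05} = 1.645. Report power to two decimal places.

power ≈ 0.96

For two equal groups, power = Φ(d·√(n/2) − z_{α/2}).
d·√(n/2) = 0.22 × √(660/2) = 0.22 × 18.166 = 3.996.
z_β = 3.996 − 2.241 = 1.755.
Power = Φ(1.755) = 0.960.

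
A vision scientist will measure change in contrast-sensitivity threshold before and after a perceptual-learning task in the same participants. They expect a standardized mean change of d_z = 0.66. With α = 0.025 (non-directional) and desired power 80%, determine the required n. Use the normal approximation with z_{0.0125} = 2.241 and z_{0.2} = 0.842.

n = 22 pairs

For a paired (one-sample on differences) test: n = ((z_{α/2} + z_β) / d)².
z_{α/2} + z_β = 2.241 + 0.842 = 3.083.
n = (3.083 / 0.66)² = 4.671² = 21.82.
Round up.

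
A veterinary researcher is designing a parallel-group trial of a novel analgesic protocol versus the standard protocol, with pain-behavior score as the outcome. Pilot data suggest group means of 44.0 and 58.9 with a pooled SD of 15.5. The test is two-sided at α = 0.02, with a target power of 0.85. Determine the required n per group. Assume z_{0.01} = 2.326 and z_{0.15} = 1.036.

n = 25 per group

Cohen's d = |M₁ − M₂| / SD_pooled = |44.0 − 58.9| / 15.5 = 14.9 / 15.5 = 0.961.
For two independent groups with equal n: n = 2·((z_{α/2} + z_β) / d)².
z_{α/2} + z_β = 2.326 + 1.036 = 3.362.
n = 2 × (3.362 / 0.961)² = 2 × 3.498² = 2 × 12.24 = 24.5.
Round up to the next whole participant.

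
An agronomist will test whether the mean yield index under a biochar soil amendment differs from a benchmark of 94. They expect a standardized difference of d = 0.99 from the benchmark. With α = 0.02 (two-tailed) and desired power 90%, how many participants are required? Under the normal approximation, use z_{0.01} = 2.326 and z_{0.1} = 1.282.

For a one-sample test: n = ((z_{α/2} + z_β) / d)².
z_{α/2} + z_β = 2.326 + 1.282 = 3.608.
n = (3.608 / 0.99)² = 3.644² = 13.28.
Round up.

n = 14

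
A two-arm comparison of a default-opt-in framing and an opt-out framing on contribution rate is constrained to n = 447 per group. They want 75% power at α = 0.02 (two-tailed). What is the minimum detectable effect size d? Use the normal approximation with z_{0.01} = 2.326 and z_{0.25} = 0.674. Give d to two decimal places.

For two independent groups of n = 447 each: d_min = (z_{α/2} + z_β)·√(2/n).
z-sum = 2.326 + 0.674 = 3.000.
d_min = 3.000 × √(2/447) = 3.000 × 0.0669 = 0.201.

d_min ≈ 0.20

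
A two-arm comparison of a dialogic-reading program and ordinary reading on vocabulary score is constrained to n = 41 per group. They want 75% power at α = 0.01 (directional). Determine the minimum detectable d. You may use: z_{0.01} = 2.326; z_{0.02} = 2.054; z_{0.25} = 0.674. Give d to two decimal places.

d_min ≈ 0.66

For two independent groups of n = 41 each: d_min = (z_{α} + z_β)·√(2/n).
z-sum = 2.326 + 0.674 = 3.000.
d_min = 3.000 × √(2/41) = 3.000 × 0.2209 = 0.663.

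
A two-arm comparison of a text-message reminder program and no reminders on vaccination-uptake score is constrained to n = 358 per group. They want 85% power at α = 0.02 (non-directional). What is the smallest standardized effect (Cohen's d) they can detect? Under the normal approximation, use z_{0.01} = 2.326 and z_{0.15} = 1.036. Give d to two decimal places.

For two independent groups of n = 358 each: d_min = (z_{α/2} + z_β)·√(2/n).
z-sum = 2.326 + 1.036 = 3.362.
d_min = 3.362 × √(2/358) = 3.362 × 0.0747 = 0.251.

d_min ≈ 0.25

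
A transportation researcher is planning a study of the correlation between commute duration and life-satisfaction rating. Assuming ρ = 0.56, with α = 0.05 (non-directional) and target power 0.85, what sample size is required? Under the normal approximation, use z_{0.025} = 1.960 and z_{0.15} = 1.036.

Fisher's z: C = ½·ln((1+r)/(1−r)) = ½·ln(3.5455) = 0.6328.
n = ((z_{α/2} + z_β)/C)² + 3.
(1.960 + 1.036) / 0.6328 = 2.996 / 0.6328 = 4.735.
n = 4.735² + 3 = 22.42 + 3 = 25.4.
Round up.

n = 26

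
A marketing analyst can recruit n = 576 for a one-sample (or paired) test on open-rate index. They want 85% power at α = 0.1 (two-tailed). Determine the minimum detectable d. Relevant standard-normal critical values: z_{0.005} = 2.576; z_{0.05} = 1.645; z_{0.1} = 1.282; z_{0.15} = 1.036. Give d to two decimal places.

d_min ≈ 0.11

For a single sample (or paired design) of n = 576: d_min = (z_{α/2} + z_β)/√n.
z-sum = 1.645 + 1.036 = 2.681.
d_min = 2.681 / √576 = 2.681 / 24.000 = 0.112.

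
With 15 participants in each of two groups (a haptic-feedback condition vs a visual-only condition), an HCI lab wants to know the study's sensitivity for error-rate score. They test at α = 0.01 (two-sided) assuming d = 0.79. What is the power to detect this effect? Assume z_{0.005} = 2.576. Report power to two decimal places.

power ≈ 0.34

For two equal groups, power = Φ(d·√(n/2) − z_{α/2}).
d·√(n/2) = 0.79 × √(15/2) = 0.79 × 2.739 = 2.164.
z_β = 2.164 − 2.576 = -0.412.
Power = Φ(-0.412) = 0.340.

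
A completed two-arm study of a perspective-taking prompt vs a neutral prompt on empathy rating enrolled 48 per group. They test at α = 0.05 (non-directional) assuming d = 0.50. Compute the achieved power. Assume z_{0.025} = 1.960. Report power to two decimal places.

power ≈ 0.69

For two equal groups, power = Φ(d·√(n/2) − z_{α/2}).
d·√(n/2) = 0.50 × √(48/2) = 0.50 × 4.899 = 2.449.
z_β = 2.449 − 1.960 = 0.489.
Power = Φ(0.489) = 0.688.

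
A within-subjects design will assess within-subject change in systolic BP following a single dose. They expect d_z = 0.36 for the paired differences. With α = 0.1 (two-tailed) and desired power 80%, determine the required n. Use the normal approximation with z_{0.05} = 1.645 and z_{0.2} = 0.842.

n = 48 pairs

For a paired (one-sample on differences) test: n = ((z_{α/2} + z_β) / d)².
z_{α/2} + z_β = 1.645 + 0.842 = 2.487.
n = (2.487 / 0.36)² = 6.908² = 47.73.
Round up.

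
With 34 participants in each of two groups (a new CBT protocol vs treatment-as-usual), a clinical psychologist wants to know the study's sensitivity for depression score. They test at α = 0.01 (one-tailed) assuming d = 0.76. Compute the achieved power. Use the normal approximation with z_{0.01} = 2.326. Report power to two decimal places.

For two equal groups, power = Φ(d·√(n/2) − z_{α}).
d·√(n/2) = 0.76 × √(34/2) = 0.76 × 4.123 = 3.134.
z_β = 3.134 − 2.326 = 0.808.
Power = Φ(0.808) = 0.790.

power ≈ 0.79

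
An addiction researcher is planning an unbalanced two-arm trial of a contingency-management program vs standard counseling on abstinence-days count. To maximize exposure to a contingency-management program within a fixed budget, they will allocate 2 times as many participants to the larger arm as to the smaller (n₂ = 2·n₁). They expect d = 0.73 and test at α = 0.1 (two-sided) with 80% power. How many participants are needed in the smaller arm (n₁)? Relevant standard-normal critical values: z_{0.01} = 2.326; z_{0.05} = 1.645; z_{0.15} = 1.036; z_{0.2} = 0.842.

n₁ = 18

With allocation ratio k = n₂/n₁ = 2, Var(x̄₁−x̄₂) = σ²(1/n₁ + 1/(k·n₁)) = σ²·(k+1)/(k·n₁).
So n₁ = (1 + 1/k)·((z_{α/2} + z_β)/d)² = 1.500 × (2.487/0.73)².
n₁ = 1.500 × 11.61 = 17.4.
Round up: n₁ = 18, giving n₂ = 2 × 18 = 36.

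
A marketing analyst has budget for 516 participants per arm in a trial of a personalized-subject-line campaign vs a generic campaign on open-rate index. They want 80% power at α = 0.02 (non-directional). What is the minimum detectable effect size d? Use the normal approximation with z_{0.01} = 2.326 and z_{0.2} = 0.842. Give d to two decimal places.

For two independent groups of n = 516 each: d_min = (z_{α/2} + z_β)·√(2/n).
z-sum = 2.326 + 0.842 = 3.168.
d_min = 3.168 × √(2/516) = 3.168 × 0.0623 = 0.197.

d_min ≈ 0.20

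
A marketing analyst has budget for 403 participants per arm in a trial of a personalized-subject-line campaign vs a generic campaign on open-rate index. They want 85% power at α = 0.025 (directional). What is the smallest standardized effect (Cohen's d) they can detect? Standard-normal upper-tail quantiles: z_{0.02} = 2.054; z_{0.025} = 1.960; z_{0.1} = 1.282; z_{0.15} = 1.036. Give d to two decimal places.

d_min ≈ 0.21

For two independent groups of n = 403 each: d_min = (z_{α} + z_β)·√(2/n).
z-sum = 1.960 + 1.036 = 2.996.
d_min = 2.996 × √(2/403) = 2.996 × 0.0704 = 0.211.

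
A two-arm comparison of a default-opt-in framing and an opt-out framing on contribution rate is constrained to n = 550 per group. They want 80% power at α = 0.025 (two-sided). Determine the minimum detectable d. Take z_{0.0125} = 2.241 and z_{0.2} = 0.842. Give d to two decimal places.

For two independent groups of n = 550 each: d_min = (z_{α/2} + z_β)·√(2/n).
z-sum = 2.241 + 0.842 = 3.083.
d_min = 3.083 × √(2/550) = 3.083 × 0.0603 = 0.186.

d_min ≈ 0.19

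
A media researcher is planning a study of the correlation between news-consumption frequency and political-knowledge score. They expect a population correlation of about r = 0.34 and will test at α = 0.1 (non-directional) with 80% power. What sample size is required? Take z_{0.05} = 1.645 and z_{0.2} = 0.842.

Fisher's z: C = ½·ln((1+r)/(1−r)) = ½·ln(2.0303) = 0.3541.
n = ((z_{α/2} + z_β)/C)² + 3.
(1.645 + 0.842) / 0.3541 = 2.487 / 0.3541 = 7.023.
n = 7.023² + 3 = 49.33 + 3 = 52.3.
Round up.

n = 53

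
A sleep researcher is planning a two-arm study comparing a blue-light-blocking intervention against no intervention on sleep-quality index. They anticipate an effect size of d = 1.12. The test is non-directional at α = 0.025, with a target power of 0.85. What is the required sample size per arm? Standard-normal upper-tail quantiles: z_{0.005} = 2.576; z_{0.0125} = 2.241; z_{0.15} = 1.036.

n = 18 per group

For two independent groups with equal n: n = 2·((z_{α/2} + z_β) / d)².
z_{α/2} + z_β = 2.241 + 1.036 = 3.277.
n = 2 × (3.277 / 1.12)² = 2 × 2.926² = 2 × 8.56 = 17.1.
Round up to the next whole participant.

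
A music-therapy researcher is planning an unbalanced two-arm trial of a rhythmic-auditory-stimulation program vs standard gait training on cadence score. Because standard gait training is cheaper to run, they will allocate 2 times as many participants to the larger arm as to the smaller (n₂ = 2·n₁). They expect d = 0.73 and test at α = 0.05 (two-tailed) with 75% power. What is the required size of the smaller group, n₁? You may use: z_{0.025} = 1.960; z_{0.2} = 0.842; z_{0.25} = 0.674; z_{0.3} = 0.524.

n₁ = 20

With allocation ratio k = n₂/n₁ = 2, Var(x̄₁−x̄₂) = σ²(1/n₁ + 1/(k·n₁)) = σ²·(k+1)/(k·n₁).
So n₁ = (1 + 1/k)·((z_{α/2} + z_β)/d)² = 1.500 × (2.634/0.73)².
n₁ = 1.500 × 13.02 = 19.5.
Round up: n₁ = 20, giving n₂ = 2 × 20 = 40.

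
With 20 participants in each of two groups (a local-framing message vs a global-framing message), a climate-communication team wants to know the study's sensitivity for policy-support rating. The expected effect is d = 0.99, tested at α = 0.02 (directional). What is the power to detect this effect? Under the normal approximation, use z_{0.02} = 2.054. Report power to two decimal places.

power ≈ 0.86

For two equal groups, power = Φ(d·√(n/2) − z_{α}).
d·√(n/2) = 0.99 × √(20/2) = 0.99 × 3.162 = 3.131.
z_β = 3.131 − 2.054 = 1.077.
Power = Φ(1.077) = 0.859.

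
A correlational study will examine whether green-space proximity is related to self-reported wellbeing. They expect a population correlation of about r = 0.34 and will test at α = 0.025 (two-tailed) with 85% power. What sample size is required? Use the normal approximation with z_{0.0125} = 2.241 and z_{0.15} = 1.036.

n = 89

Fisher's z: C = ½·ln((1+r)/(1−r)) = ½·ln(2.0303) = 0.3541.
n = ((z_{α/2} + z_β)/C)² + 3.
(2.241 + 1.036) / 0.3541 = 3.277 / 0.3541 = 9.254.
n = 9.254² + 3 = 85.64 + 3 = 88.6.
Round up.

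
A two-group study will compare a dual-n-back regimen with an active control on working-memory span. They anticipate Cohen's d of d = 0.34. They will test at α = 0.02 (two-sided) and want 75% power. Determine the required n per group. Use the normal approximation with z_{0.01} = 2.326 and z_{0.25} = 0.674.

n = 156 per group

For two independent groups with equal n: n = 2·((z_{α/2} + z_β) / d)².
z_{α/2} + z_β = 2.326 + 0.674 = 3.000.
n = 2 × (3.000 / 0.34)² = 2 × 8.824² = 2 × 77.85 = 155.7.
Round up to the next whole participant.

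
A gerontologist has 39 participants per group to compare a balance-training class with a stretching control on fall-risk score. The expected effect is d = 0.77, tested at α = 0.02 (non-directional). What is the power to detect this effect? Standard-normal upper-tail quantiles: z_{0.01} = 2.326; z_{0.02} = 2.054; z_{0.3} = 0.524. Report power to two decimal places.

For two equal groups, power = Φ(d·√(n/2) − z_{α/2}).
d·√(n/2) = 0.77 × √(39/2) = 0.77 × 4.416 = 3.400.
z_β = 3.400 − 2.326 = 1.074.
Power = Φ(1.074) = 0.859.

power ≈ 0.86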